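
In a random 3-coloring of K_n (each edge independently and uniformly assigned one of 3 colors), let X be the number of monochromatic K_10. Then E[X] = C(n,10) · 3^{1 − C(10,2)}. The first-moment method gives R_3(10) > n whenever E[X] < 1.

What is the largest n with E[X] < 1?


We need C(n, 10) · 3^{1 − 45} < 1, i.e. C(n, 10) < 3^{45 − 1} = 984770902183611232881.
Check values of n near the boundary:
  n = 568: C(568, 10) = 889446337783744949208; 889446337783744949208 < 984770902183611232881? YES
  n = 569: C(569, 10) = 905357721286137524328; 905357721286137524328 < 984770902183611232881? YES
  n = 570: C(570, 10) = 921524823451961408691; 921524823451961408691 < 984770902183611232881? YES
  n = 571: C(571, 10) = 937951290893172842001; 937951290893172842001 < 984770902183611232881? YES
  n = 572: C(572, 10) = 954640815642161682606; 954640815642161682606 < 984770902183611232881? YES
  n = 573: C(573, 10) = 971597135635805762226; 971597135635805762226 < 984770902183611232881? YES
  n = 574: C(574, 10) = 988824035203816502691; 988824035203816502691 < 984770902183611232881? NO
The largest n with C(n, 10) < 984770902183611232881 is n = 573 (where E[X] = 35985079097622435638/36472996377170786403 ≈ 0.98662). Hence R_3(10) > 573, i.e. R_3(10) ≥ 574.

Largest n = 573; hence R_3(10) > 573.


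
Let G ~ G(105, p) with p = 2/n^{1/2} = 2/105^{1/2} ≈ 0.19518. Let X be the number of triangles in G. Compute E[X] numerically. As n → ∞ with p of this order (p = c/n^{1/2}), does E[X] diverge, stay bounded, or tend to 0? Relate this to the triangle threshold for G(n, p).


Number of potential triangles: C(105, 3) = 187460.
Each occurs with probability p³ ≈ (0.19518)³ ≈ 7.43542913e-03.
By linearity: E[X] = C(105, 3)·p³ ≈ 187460 · 7.43542913e-03 ≈ 1393.845544.
Since α = 1/2 < 1, p = c/n^{1/2} ≫ 1/n is above the triangle threshold p ~ 1/n. Asymptotically E[X] ~ (c³/6)·n^{3(1−α)} = (2³/6)·n^{1.5} → ∞; triangles are abundant w.h.p.

E[X] ≈ 1393.845544; in regime p = Θ(1/n^{1/2}) E[X] diverges (above the triangle threshold p ~ 1/n).


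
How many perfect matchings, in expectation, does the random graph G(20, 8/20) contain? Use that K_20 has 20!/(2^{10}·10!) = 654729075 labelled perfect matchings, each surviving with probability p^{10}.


K_20 has 20!/(2^{10}·10!) = 654729075 labelled perfect matchings.
For each such perfect matching H, let X_H = 1 if all 10 edges of H are present in G. Then P[X_H = 1] = p^{10} = (2/5)^{10} = 1024/9765625.
By linearity of expectation: E[X] = Σ_H E[X_H] = 654729075 · p^{10} = 654729075 · 1024/9765625 = 26817702912/390625.
Numerically: E[X] ≈ 6.87e+04.

E[X] = 654729075 · (2/5)^{10} = 26817702912/390625 ≈ 6.87e+04.


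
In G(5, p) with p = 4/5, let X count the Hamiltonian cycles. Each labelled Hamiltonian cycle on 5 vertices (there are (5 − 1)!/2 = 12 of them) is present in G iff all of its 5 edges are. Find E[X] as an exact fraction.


K_5 has (5 − 1)!/2 = 12 labelled Hamiltonian cycles.
For each such Hamiltonian cycle H, let X_H = 1 if all 5 edges of H are present in G. Then P[X_H = 1] = p^{5} = (4/5)^{5} = 1024/3125.
By linearity of expectation: E[X] = Σ_H E[X_H] = 12 · p^{5} = 12 · 1024/3125 = 12288/3125.
Numerically: E[X] ≈ 3.93216.

E[X] = 12 · (4/5)^{5} = 12288/3125 ≈ 3.93216.


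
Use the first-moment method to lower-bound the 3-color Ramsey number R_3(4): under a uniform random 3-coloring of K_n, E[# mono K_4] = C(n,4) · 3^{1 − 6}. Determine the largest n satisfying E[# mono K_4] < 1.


We need C(n, 4) · 3^{1 − 6} < 1, i.e. C(n, 4) < 3^{6 − 1} = 243.
Check values of n near the boundary:
  n = 4: C(4, 4) = 1; 1 < 243? YES
  n = 5: C(5, 4) = 5; 5 < 243? YES
  n = 6: C(6, 4) = 15; 15 < 243? YES
  n = 7: C(7, 4) = 35; 35 < 243? YES
  n = 8: C(8, 4) = 70; 70 < 243? YES
  n = 9: C(9, 4) = 126; 126 < 243? YES
  n = 10: C(10, 4) = 210; 210 < 243? YES
  n = 11: C(11, 4) = 330; 330 < 243? NO
  n = 12: C(12, 4) = 495; 495 < 243? NO
  n = 13: C(13, 4) = 715; 715 < 243? NO
The largest n with C(n, 4) < 243 is n = 10 (where E[X] = 70/81 ≈ 0.864). Hence R_3(4) > 10, i.e. R_3(4) ≥ 11.

Largest n = 10; hence R_3(4) > 10.


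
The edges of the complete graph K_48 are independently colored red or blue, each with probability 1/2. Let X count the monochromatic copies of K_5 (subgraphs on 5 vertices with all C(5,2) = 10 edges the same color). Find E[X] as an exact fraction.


Let X = Σ_S X_S over the C(48, 5) = 1712304 subsets S of size 5, where X_S = 1 if the K_5 on S is monochromatic.
For a fixed S, the K_5 on S has C(5, 2) = 10 edges. P[all 10 edges red] = (1/2)^10, and likewise for blue, so P[monochromatic] = 2·(1/2)^10 = 2^{1 − 10} = 1/512.
By linearity: E[X] = C(48, 5) · 2^{1 − 10} = 1712304 · 1/512 = 107019/32.
Numerically: E[X] ≈ 3344.3438.

E[X] = C(48,5)·2^(1−C(5,2)) = 107019/32 ≈ 3344.3438.


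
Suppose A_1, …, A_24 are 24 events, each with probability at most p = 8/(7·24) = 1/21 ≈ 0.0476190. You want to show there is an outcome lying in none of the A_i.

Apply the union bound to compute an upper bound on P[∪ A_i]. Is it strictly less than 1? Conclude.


Union bound: P[∪_{i=1}^{24} A_i] ≤ Σ_i P[A_i] ≤ 24·p = 24·(1/21) = 8/7.
Numerically: 8/7 ≈ 1.1428571.
Is 8/7 < 1? NO.
Since the bound 8/7 is ≥ 1, the union bound is uninformative here; it does NOT by itself certify existence.

24·p = 8/7 ≈ 1.1428571; existence NOT certified by the union bound.


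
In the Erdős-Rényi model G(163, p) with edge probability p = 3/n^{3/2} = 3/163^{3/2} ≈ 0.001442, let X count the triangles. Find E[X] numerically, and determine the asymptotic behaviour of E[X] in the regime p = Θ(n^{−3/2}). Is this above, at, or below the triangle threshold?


Number of potential triangles: C(163, 3) = 708561.
Each occurs with probability p³ ≈ (0.001442)³ ≈ 2.995846e-09.
By linearity: E[X] = C(163, 3)·p³ ≈ 708561 · 2.995846e-09 ≈ 0.0021.
Since α = 3/2 > 1, p = c/n^{3/2} = o(1/n) is below the triangle threshold p ~ 1/n. Asymptotically E[X] ~ (c³/6)·n^{3(1−α)} = (3³/6)·n^{-1.5} → 0, so by Markov's inequality G has no triangles w.h.p.

E[X] ≈ 0.0021; in regime p = Θ(1/n^{3/2}) E[X] tends to 0 (below the triangle threshold p ~ 1/n).


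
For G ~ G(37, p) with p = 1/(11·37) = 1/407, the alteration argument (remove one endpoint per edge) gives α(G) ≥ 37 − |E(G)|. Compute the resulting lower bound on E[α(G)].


E[|E(G)|] = C(37, 2)·p = 666 · (1/407) = 18/11.
E[α(G)] ≥ n − E[|E(G)|] = 37 − 18/11 = 389/11.
Numerically: ≈ 35.364.
(This is only a lower bound; the true E[α(G)] may be larger.)

E[α(G)] ≥ 389/11 ≈ 35.364.


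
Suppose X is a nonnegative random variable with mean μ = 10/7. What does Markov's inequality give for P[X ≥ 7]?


μ = E[X] = 10/7, a = 7.
Markov: P[X ≥ 7] ≤ μ/a = (10/7)/7 = 10/49.
Numerically: ≈ 0.204.
(Since a = 7 > μ = 1.429, the bound 10/49 is < 1 and informative.)

P[X ≥ 7] ≤ 10/49 ≈ 0.204.


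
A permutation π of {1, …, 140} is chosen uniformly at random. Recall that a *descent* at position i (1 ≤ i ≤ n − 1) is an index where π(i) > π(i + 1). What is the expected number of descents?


Write X = Σ X_I over i = 1, …, 139, with X_I the indicator of one descent.
There are 139 indicators.
For each fixed i, the pair (π(i), π(i+1)) is a uniformly random ordered pair of distinct values from {1, …, 140}; by symmetry P[π(i) > π(i+1)] = 1/2.
By linearity: E[X] = 139 · (1/2) = (140 − 1) · (1/2) = 139/2 ≈ 69.500.

E[X] = 139/2 = 69.500.


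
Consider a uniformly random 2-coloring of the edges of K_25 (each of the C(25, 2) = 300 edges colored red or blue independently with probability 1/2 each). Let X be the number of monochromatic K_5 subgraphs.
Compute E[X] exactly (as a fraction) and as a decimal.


Let X = Σ_S X_S over the C(25, 5) = 53130 subsets S of size 5, where X_S = 1 if the K_5 on S is monochromatic.
For a fixed S, the K_5 on S has C(5, 2) = 10 edges. P[all 10 edges red] = (1/2)^10, and likewise for blue, so P[monochromatic] = 2·(1/2)^10 = 2^{1 − 10} = 1/512.
Summing: E[X] = C(25, 5) · 2^{1 − 10} = 53130 · 1/512 = 26565/256.
Numerically: E[X] ≈ 103.770.

E[X] = C(25,5)·2^(1−C(5,2)) = 26565/256 ≈ 103.770.


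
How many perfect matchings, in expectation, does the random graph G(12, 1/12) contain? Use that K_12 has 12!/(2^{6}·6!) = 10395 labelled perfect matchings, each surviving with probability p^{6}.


K_12 has 12!/(2^{6}·6!) = 10395 labelled perfect matchings.
For each such perfect matching H, let X_H = 1 if all 6 edges of H are present in G. Then P[X_H = 1] = p^{6} = (1/12)^{6} = 1/2985984.
By linearity: E[X] = Σ_H E[X_H] = 10395 · p^{6} = 10395 · 1/2985984 = 385/110592.
Numerically: E[X] ≈ 0.00348.

E[X] = 10395 · (1/12)^{6} = 385/110592 ≈ 0.00348.


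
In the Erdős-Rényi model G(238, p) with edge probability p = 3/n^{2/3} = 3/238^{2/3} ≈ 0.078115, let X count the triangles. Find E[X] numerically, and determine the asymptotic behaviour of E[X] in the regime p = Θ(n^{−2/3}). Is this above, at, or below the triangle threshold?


Number of potential triangles: C(238, 3) = 2218636.
Each occurs with probability p³ ≈ (0.078115)³ ≈ 4.7666125e-04.
By linearity: E[X] = C(238, 3)·p³ ≈ 2218636 · 4.7666125e-04 ≈ 1057.53782.
Since α = 2/3 < 1, p = c/n^{2/3} ≫ 1/n is above the triangle threshold p ~ 1/n. Asymptotically E[X] ~ (c³/6)·n^{3(1−α)} = (3³/6)·n^{1} → ∞; triangles are abundant w.h.p.

E[X] ≈ 1057.53782; in regime p = Θ(1/n^{2/3}) E[X] diverges (above the triangle threshold p ~ 1/n).


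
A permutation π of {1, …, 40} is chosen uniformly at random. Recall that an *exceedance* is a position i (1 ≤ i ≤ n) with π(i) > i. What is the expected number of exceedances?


Write X = Σ_{i=1}^{40} X_i, where X_i = 1_{π(i) > i}.
For each fixed i, π(i) is uniform over {1, …, 40} (marginal of a uniform permutation), so P[π(i) > i] = (n − i)/n. Summing: Σ_{i=1}^{40} (n − i)/n = (0 + 1 + … + 39)/40 = 40(40 − 1)/(2·40) = (40 − 1)/2.
Hence E[X] = Σ_{i=1}^{40} (40 − i)/40 = 39/2 ≈ 19.500.

E[X] = 39/2 = 19.500.


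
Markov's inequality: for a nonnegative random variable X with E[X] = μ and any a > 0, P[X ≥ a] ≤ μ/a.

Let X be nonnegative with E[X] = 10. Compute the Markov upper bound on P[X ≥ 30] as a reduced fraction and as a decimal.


μ = E[X] = 10, a = 30.
Markov: P[X ≥ 30] ≤ μ/a = (10)/30 = 1/3.
Numerically: ≈ 0.3333.
(Since a = 30 > μ = 10.0000, the bound 1/3 is < 1 and informative.)

P[X ≥ 30] ≤ 1/3 ≈ 0.3333.


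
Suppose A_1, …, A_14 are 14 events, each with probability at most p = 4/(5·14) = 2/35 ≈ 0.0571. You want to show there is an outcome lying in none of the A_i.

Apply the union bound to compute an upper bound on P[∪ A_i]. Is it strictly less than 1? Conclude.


Union bound: P[∪_{i=1}^{14} A_i] ≤ Σ_i P[A_i] ≤ 14·p = 14·(2/35) = 4/5.
Numerically: 4/5 ≈ 0.8000.
Is 4/5 < 1? YES.
Since P[∪ A_i] ≤ 4/5 < 1, the complement has P[∩ A_i^c] ≥ 1 − 4/5 = 1/5 > 0, so some outcome avoids every A_i.

14·p = 4/5 ≈ 0.8000; existence CERTIFIED by the union bound.


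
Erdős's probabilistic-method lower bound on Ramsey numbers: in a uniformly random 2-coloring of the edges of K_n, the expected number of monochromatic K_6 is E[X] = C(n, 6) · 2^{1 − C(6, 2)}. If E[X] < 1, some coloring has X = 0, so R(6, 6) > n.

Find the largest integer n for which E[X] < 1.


We need C(n, 6) · 2^{1 − 15} < 1, i.e. C(n, 6) < 2^{15 − 1} = 16384.
Check values of n near the boundary:
  n = 15: C(15, 6) = 5005; 5005 < 16384? YES
  n = 16: C(16, 6) = 8008; 8008 < 16384? YES
  n = 17: C(17, 6) = 12376; 12376 < 16384? YES
  n = 18: C(18, 6) = 18564; 18564 < 16384? NO
  n = 19: C(19, 6) = 27132; 27132 < 16384? NO
  n = 20: C(20, 6) = 38760; 38760 < 16384? NO
The largest n with C(n, 6) < 16384 is n = 17 (where E[X] = 1547/2048 ≈ 0.7554). Hence R(6, 6) > 17, i.e. R(6, 6) ≥ 18.

Largest n = 17; hence R(6, 6) > 17.


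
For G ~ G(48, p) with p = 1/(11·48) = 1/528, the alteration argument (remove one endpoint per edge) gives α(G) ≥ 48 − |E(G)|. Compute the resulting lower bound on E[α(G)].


E[|E(G)|] = C(48, 2)·p = 1128 · (1/528) = 47/22.
E[α(G)] ≥ n − E[|E(G)|] = 48 − 47/22 = 1009/22.
Numerically: ≈ 45.8636.
(This is only a lower bound; the true E[α(G)] may be larger.)

E[α(G)] ≥ 1009/22 ≈ 45.8636.


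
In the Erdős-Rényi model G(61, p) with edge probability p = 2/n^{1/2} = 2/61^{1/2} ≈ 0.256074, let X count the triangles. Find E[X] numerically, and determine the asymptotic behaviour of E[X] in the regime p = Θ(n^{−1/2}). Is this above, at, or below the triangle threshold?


Number of potential triangles: C(61, 3) = 35990.
Each occurs with probability p³ ≈ (0.256074)³ ≈ 1.67917220e-02.
By linearity: E[X] = C(61, 3)·p³ ≈ 35990 · 1.67917220e-02 ≈ 604.334073.
Since α = 1/2 < 1, p = c/n^{1/2} ≫ 1/n is above the triangle threshold p ~ 1/n. Asymptotically E[X] ~ (c³/6)·n^{3(1−α)} = (2³/6)·n^{1.5} → ∞; triangles are abundant w.h.p.

E[X] ≈ 604.334073; in regime p = Θ(1/n^{1/2}) E[X] diverges (above the triangle threshold p ~ 1/n).


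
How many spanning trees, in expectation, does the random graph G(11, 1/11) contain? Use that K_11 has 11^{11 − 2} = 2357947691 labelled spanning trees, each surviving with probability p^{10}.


K_11 has 11^{11 − 2} = 2357947691 labelled spanning trees.
For each such spanning tree H, let X_H = 1 if all 10 edges of H are present in G. Then P[X_H = 1] = p^{10} = (1/11)^{10} = 1/25937424601.
Summing the indicators: E[X] = Σ_H E[X_H] = 2357947691 · p^{10} = 2357947691 · 1/25937424601 = 1/11.
Numerically: E[X] ≈ 0.09091.

E[X] = 2357947691 · (1/11)^{10} = 1/11 ≈ 0.09091.


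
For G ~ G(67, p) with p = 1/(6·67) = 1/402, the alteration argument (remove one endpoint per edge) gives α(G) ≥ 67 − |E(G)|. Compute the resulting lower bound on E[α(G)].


E[|E(G)|] = C(67, 2)·p = 2211 · (1/402) = 11/2.
E[α(G)] ≥ n − E[|E(G)|] = 67 − 11/2 = 123/2.
Numerically: ≈ 61.5000.
(This is only a lower bound; the true E[α(G)] may be larger.)

E[α(G)] ≥ 123/2 ≈ 61.5000.


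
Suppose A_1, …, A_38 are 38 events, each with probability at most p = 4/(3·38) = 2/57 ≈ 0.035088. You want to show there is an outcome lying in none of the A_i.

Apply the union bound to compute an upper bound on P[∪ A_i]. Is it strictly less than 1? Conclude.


Union bound: P[∪_{i=1}^{38} A_i] ≤ Σ_i P[A_i] ≤ 38·p = 38·(2/57) = 4/3.
Numerically: 4/3 ≈ 1.333333.
Is 4/3 < 1? NO.
Since the bound 4/3 is ≥ 1, the union bound is uninformative here; it does NOT by itself certify existence.

38·p = 4/3 ≈ 1.333333; existence NOT certified by the union bound.


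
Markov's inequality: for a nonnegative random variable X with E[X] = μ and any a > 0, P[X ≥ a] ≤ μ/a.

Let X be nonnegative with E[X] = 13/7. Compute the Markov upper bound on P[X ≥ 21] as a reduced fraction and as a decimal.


μ = E[X] = 13/7, a = 21.
Markov: P[X ≥ 21] ≤ μ/a = (13/7)/21 = 13/147.
Numerically: ≈ 0.08844.
(Since a = 21 > μ = 1.85714, the bound 13/147 is < 1 and informative.)

P[X ≥ 21] ≤ 13/147 ≈ 0.08844.


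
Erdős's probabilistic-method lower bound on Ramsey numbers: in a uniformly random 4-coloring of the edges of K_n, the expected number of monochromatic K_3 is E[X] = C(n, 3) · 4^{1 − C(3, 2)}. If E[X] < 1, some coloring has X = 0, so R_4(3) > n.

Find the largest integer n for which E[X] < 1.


We need C(n, 3) · 4^{1 − 3} < 1, i.e. C(n, 3) < 4^{3 − 1} = 16.
Check values of n near the boundary:
  n = 3: C(3, 3) = 1; 1 < 16? YES
  n = 4: C(4, 3) = 4; 4 < 16? YES
  n = 5: C(5, 3) = 10; 10 < 16? YES
  n = 6: C(6, 3) = 20; 20 < 16? NO
The largest n with C(n, 3) < 16 is n = 5 (where E[X] = 5/8 ≈ 0.625000). Hence R_4(3) > 5, i.e. R_4(3) ≥ 6.

Largest n = 5; hence R_4(3) > 5.


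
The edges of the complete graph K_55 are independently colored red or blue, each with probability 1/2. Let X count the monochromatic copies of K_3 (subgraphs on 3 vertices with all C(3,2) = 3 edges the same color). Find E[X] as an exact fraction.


Let X = Σ_S X_S over the C(55, 3) = 26235 subsets S of size 3, where X_S = 1 if the K_3 on S is monochromatic.
For a fixed S, the K_3 on S has C(3, 2) = 3 edges. P[all 3 edges red] = (1/2)^3, and likewise for blue, so P[monochromatic] = 2·(1/2)^3 = 2^{1 − 3} = 1/4.
By linearity: E[X] = C(55, 3) · 2^{1 − 3} = 26235 · 1/4 = 26235/4.
Numerically: E[X] ≈ 6558.750000.

E[X] = C(55,3)·2^(1−C(3,2)) = 26235/4 ≈ 6558.750000.


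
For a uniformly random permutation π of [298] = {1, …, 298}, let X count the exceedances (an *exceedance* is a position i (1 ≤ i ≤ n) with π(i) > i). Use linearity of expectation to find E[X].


Write X = Σ_{i=1}^{298} X_i, where X_i = 1_{π(i) > i}.
For each fixed i, π(i) is uniform over {1, …, 298} (marginal of a uniform permutation), so P[π(i) > i] = (n − i)/n. Summing: Σ_{i=1}^{298} (n − i)/n = (0 + 1 + … + 297)/298 = 298(298 − 1)/(2·298) = (298 − 1)/2.
Hence E[X] = Σ_{i=1}^{298} (298 − i)/298 = 297/2 ≈ 148.5000.

E[X] = 297/2 = 148.5000.


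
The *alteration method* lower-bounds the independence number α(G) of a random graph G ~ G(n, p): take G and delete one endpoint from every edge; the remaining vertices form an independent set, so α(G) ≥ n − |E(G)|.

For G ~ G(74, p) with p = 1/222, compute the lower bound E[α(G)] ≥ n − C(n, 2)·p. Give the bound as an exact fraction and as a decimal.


E[|E(G)|] = C(74, 2)·p = 2701 · (1/222) = 73/6.
E[α(G)] ≥ n − E[|E(G)|] = 74 − 73/6 = 371/6.
Numerically: ≈ 61.833333.
(This is only a lower bound; the true E[α(G)] may be larger.)

E[α(G)] ≥ 371/6 ≈ 61.833333.


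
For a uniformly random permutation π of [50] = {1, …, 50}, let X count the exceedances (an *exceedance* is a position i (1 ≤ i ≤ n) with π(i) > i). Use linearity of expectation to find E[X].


Write X = Σ_{i=1}^{50} X_i, where X_i = 1_{π(i) > i}.
For each fixed i, π(i) is uniform over {1, …, 50} (marginal of a uniform permutation), so P[π(i) > i] = (n − i)/n. Summing: Σ_{i=1}^{50} (n − i)/n = (0 + 1 + … + 49)/50 = 50(50 − 1)/(2·50) = (50 − 1)/2.
Hence E[X] = Σ_{i=1}^{50} (50 − i)/50 = 49/2 ≈ 24.500.

E[X] = 49/2 = 24.500.


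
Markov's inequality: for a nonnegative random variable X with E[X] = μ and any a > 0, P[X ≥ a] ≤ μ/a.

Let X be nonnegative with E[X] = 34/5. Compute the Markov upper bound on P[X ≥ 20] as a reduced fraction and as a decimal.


μ = E[X] = 34/5, a = 20.
Markov: P[X ≥ 20] ≤ μ/a = (34/5)/20 = 17/50.
Numerically: ≈ 0.340.
(Since a = 20 > μ = 6.800, the bound 17/50 is < 1 and informative.)

P[X ≥ 20] ≤ 17/50 ≈ 0.340.


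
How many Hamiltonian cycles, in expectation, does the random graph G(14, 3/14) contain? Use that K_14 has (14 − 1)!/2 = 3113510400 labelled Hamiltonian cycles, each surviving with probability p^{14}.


K_14 has (14 − 1)!/2 = 3113510400 labelled Hamiltonian cycles.
For each such Hamiltonian cycle H, let X_H = 1 if all 14 edges of H are present in G. Then P[X_H = 1] = p^{14} = (3/14)^{14} = 4782969/11112006825558016.
By linearity of expectation: E[X] = Σ_H E[X_H] = 3113510400 · p^{14} = 3113510400 · 4782969/11112006825558016 = 4155084744525/3100448333024.
Numerically: E[X] ≈ 1.3402.

E[X] = 3113510400 · (3/14)^{14} = 4155084744525/3100448333024 ≈ 1.3402.


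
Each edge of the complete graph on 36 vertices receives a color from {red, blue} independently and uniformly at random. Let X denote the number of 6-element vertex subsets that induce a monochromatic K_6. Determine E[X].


Let X = Σ_S X_S over the C(36, 6) = 1947792 subsets S of size 6, where X_S = 1 if the K_6 on S is monochromatic.
For a fixed S, the K_6 on S has C(6, 2) = 15 edges. P[all 15 edges red] = (1/2)^15, and likewise for blue, so P[monochromatic] = 2·(1/2)^15 = 2^{1 − 15} = 1/16384.
By linearity of expectation: E[X] = C(36, 6) · 2^{1 − 15} = 1947792 · 1/16384 = 121737/1024.
Numerically: E[X] ≈ 118.884.

E[X] = C(36,6)·2^(1−C(6,2)) = 121737/1024 ≈ 118.884.


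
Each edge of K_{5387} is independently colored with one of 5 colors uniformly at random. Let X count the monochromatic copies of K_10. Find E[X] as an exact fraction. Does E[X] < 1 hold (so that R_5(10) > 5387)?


E[X] = C(5387, 10) · 5^{1 − 45} = 5624406917627224603154306376491 · 5^{−44} = 5624406917627224603154306376491/5684341886080801486968994140625.
As a reduced fraction: E[X] = 5624406917627224603154306376491/5684341886080801486968994140625 ≈ 0.989.
Is E[X] < 1? YES.
Since E[X] < 1, there exists a 5-coloring of K_{5387} with no monochromatic K_10; hence R_5(10) > 5387.

E[X] = 5624406917627224603154306376491/5684341886080801486968994140625 ≈ 0.989; E[X] < 1, so R_5(10) > 5387.


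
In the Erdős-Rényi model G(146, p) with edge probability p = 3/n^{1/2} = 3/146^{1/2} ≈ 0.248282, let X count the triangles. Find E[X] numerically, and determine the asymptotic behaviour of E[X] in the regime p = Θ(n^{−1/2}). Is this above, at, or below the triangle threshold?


Number of potential triangles: C(146, 3) = 508080.
Each occurs with probability p³ ≈ (0.248282)³ ≈ 1.53050404e-02.
By linearity: E[X] = C(146, 3)·p³ ≈ 508080 · 1.53050404e-02 ≈ 7776.184929.
Since α = 1/2 < 1, p = c/n^{1/2} ≫ 1/n is above the triangle threshold p ~ 1/n. Asymptotically E[X] ~ (c³/6)·n^{3(1−α)} = (3³/6)·n^{1.5} → ∞; triangles are abundant w.h.p.

E[X] ≈ 7776.184929; in regime p = Θ(1/n^{1/2}) E[X] diverges (above the triangle threshold p ~ 1/n).


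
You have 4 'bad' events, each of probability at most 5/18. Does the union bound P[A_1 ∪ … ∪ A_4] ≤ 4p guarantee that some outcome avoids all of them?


Union bound: P[∪_{i=1}^{4} A_i] ≤ Σ_i P[A_i] ≤ 4·p = 4·(5/18) = 10/9.
Numerically: 10/9 ≈ 1.11111.
Is 10/9 < 1? NO.
Since the bound 10/9 is ≥ 1, the union bound is uninformative here; it does NOT by itself certify existence.

4·p = 10/9 ≈ 1.11111; existence NOT certified by the union bound.


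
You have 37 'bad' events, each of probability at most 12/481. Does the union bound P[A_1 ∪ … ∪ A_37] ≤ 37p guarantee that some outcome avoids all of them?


Union bound: P[∪_{i=1}^{37} A_i] ≤ Σ_i P[A_i] ≤ 37·p = 37·(12/481) = 12/13.
Numerically: 12/13 ≈ 0.923.
Is 12/13 < 1? YES.
Since P[∪ A_i] ≤ 12/13 < 1, the complement has P[∩ A_i^c] ≥ 1 − 12/13 = 1/13 > 0, so some outcome avoids every A_i.

37·p = 12/13 ≈ 0.923; existence CERTIFIED by the union bound.


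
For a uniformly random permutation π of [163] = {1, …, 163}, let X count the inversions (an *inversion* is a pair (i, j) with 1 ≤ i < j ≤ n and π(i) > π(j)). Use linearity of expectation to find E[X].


Write X = Σ X_I over the C(163, 2) = 13203 pairs i < j, with X_I the indicator of one inversion.
There are 13203 indicators.
For each fixed pair i < j, the values π(i) and π(j) are two distinct elements of {1, …, 163} in uniformly random order; by symmetry P[π(i) > π(j)] = 1/2.
By linearity: E[X] = 13203 · (1/2) = C(163, 2) · (1/2) = 13203/2 = 13203/2 ≈ 6601.500000.

E[X] = 13203/2 = 6601.500000.


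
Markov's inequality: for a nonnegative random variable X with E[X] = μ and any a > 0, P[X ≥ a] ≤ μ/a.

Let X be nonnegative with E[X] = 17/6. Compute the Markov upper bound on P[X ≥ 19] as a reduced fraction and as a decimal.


μ = E[X] = 17/6, a = 19.
Markov: P[X ≥ 19] ≤ μ/a = (17/6)/19 = 17/114.
Numerically: ≈ 0.149.
(Since a = 19 > μ = 2.833, the bound 17/114 is < 1 and informative.)

P[X ≥ 19] ≤ 17/114 ≈ 0.149.


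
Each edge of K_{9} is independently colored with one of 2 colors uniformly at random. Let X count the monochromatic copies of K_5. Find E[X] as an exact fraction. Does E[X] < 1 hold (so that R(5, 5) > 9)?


E[X] = C(9, 5) · 2^{1 − 10} = 126 · 2^{−9} = 126/512.
As a reduced fraction: E[X] = 63/256 ≈ 0.246094.
Is E[X] < 1? YES.
Since E[X] < 1, there exists a 2-coloring of K_{9} with no monochromatic K_5; hence R(5, 5) > 9.

E[X] = 63/256 ≈ 0.246094; E[X] < 1, so R(5, 5) > 9.


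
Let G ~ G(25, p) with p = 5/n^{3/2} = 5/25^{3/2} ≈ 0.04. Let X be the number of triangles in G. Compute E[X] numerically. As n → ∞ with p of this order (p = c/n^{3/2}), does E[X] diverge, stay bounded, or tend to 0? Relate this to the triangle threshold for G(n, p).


Number of potential triangles: C(25, 3) = 2300.
Each occurs with probability p³ ≈ (0.04)³ ≈ 6.40000000e-05.
By linearity: E[X] = C(25, 3)·p³ ≈ 2300 · 6.40000000e-05 ≈ 0.147200.
Since α = 3/2 > 1, p = c/n^{3/2} = o(1/n) is below the triangle threshold p ~ 1/n. Asymptotically E[X] ~ (c³/6)·n^{3(1−α)} = (5³/6)·n^{-1.5} → 0, so by Markov's inequality G has no triangles w.h.p.

E[X] ≈ 0.147200; in regime p = Θ(1/n^{3/2}) E[X] tends to 0 (below the triangle threshold p ~ 1/n).


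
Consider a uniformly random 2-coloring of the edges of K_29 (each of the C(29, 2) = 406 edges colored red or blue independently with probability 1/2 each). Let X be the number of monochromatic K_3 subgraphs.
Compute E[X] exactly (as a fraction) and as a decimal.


Let X = Σ_S X_S over the C(29, 3) = 3654 subsets S of size 3, where X_S = 1 if the K_3 on S is monochromatic.
For a fixed S, the K_3 on S has C(3, 2) = 3 edges. P[all 3 edges red] = (1/2)^3, and likewise for blue, so P[monochromatic] = 2·(1/2)^3 = 2^{1 − 3} = 1/4.
By linearity: E[X] = C(29, 3) · 2^{1 − 3} = 3654 · 1/4 = 1827/2.
Numerically: E[X] ≈ 913.500000.

E[X] = C(29,3)·2^(1−C(3,2)) = 1827/2 ≈ 913.500000.


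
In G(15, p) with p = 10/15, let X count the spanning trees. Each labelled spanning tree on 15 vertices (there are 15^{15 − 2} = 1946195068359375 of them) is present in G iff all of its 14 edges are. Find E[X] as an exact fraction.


K_15 has 15^{15 − 2} = 1946195068359375 labelled spanning trees.
For each such spanning tree H, let X_H = 1 if all 14 edges of H are present in G. Then P[X_H = 1] = p^{14} = (2/3)^{14} = 16384/4782969.
By linearity of expectation: E[X] = Σ_H E[X_H] = 1946195068359375 · p^{14} = 1946195068359375 · 16384/4782969 = 20000000000000/3.
Numerically: E[X] ≈ 6.667e+12.

E[X] = 1946195068359375 · (2/3)^{14} = 20000000000000/3 ≈ 6.667e+12.


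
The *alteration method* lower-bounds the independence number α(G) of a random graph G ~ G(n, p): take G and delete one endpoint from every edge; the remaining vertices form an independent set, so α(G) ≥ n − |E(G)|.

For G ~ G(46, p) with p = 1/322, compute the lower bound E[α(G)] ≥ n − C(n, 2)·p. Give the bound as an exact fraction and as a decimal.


E[|E(G)|] = C(46, 2)·p = 1035 · (1/322) = 45/14.
E[α(G)] ≥ n − E[|E(G)|] = 46 − 45/14 = 599/14.
Numerically: ≈ 42.785714.
(This is only a lower bound; the true E[α(G)] may be larger.)

E[α(G)] ≥ 599/14 ≈ 42.785714.


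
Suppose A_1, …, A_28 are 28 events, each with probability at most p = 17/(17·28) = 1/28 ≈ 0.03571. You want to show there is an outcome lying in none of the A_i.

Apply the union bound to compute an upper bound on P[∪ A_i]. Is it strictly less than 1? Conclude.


Union bound: P[∪_{i=1}^{28} A_i] ≤ Σ_i P[A_i] ≤ 28·p = 28·(1/28) = 1.
Numerically: 1 ≈ 1.00000.
Is 1 < 1? NO.
Since the bound 1 is ≥ 1, the union bound is uninformative here; it does NOT by itself certify existence.

28·p = 1 ≈ 1.00000; existence NOT certified by the union bound.


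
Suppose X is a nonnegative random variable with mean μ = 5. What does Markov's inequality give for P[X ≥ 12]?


μ = E[X] = 5, a = 12.
Markov: P[X ≥ 12] ≤ μ/a = (5)/12 = 5/12.
Numerically: ≈ 0.416667.
(Since a = 12 > μ = 5.000000, the bound 5/12 is < 1 and informative.)

P[X ≥ 12] ≤ 5/12 ≈ 0.416667.


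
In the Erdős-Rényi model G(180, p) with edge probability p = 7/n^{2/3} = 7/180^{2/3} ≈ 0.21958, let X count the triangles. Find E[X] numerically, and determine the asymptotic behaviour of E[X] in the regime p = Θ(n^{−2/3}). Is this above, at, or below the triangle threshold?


Number of potential triangles: C(180, 3) = 955860.
Each occurs with probability p³ ≈ (0.21958)³ ≈ 1.0586420e-02.
By linearity: E[X] = C(180, 3)·p³ ≈ 955860 · 1.0586420e-02 ≈ 10119.13519.
Since α = 2/3 < 1, p = c/n^{2/3} ≫ 1/n is above the triangle threshold p ~ 1/n. Asymptotically E[X] ~ (c³/6)·n^{3(1−α)} = (7³/6)·n^{1} → ∞; triangles are abundant w.h.p.

E[X] ≈ 10119.13519; in regime p = Θ(1/n^{2/3}) E[X] diverges (above the triangle threshold p ~ 1/n).


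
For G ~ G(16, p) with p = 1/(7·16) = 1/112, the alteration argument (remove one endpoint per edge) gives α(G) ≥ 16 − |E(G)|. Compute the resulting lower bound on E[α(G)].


E[|E(G)|] = C(16, 2)·p = 120 · (1/112) = 15/14.
E[α(G)] ≥ n − E[|E(G)|] = 16 − 15/14 = 209/14.
Numerically: ≈ 14.928571.
(This is only a lower bound; the true E[α(G)] may be larger.)

E[α(G)] ≥ 209/14 ≈ 14.928571.


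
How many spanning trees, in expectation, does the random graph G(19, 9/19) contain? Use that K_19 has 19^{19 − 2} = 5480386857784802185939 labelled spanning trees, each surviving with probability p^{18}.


K_19 has 19^{19 − 2} = 5480386857784802185939 labelled spanning trees.
For each such spanning tree H, let X_H = 1 if all 18 edges of H are present in G. Then P[X_H = 1] = p^{18} = (9/19)^{18} = 150094635296999121/104127350297911241532841.
By linearity: E[X] = Σ_H E[X_H] = 5480386857784802185939 · p^{18} = 5480386857784802185939 · 150094635296999121/104127350297911241532841 = 150094635296999121/19.
Numerically: E[X] ≈ 7.9e+15.

E[X] = 5480386857784802185939 · (9/19)^{18} = 150094635296999121/19 ≈ 7.9e+15.


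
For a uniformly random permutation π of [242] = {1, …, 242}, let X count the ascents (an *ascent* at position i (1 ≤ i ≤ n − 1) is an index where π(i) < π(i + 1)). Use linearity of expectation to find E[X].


Write X = Σ X_I over i = 1, …, 241, with X_I the indicator of one ascent.
There are 241 indicators.
For each fixed i, the pair (π(i), π(i+1)) is a uniformly random ordered pair of distinct values from {1, …, 242}; by symmetry P[π(i) < π(i+1)] = 1/2.
By linearity: E[X] = 241 · (1/2) = (242 − 1) · (1/2) = 241/2 ≈ 120.500.

E[X] = 241/2 = 120.500.


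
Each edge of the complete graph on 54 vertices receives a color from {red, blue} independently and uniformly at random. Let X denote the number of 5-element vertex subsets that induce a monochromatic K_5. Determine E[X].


Let X = Σ_S X_S over the C(54, 5) = 3162510 subsets S of size 5, where X_S = 1 if the K_5 on S is monochromatic.
For a fixed S, the K_5 on S has C(5, 2) = 10 edges. P[all 10 edges red] = (1/2)^10, and likewise for blue, so P[monochromatic] = 2·(1/2)^10 = 2^{1 − 10} = 1/512.
By linearity: E[X] = C(54, 5) · 2^{1 − 10} = 3162510 · 1/512 = 1581255/256.
Numerically: E[X] ≈ 6176.777.

E[X] = C(54,5)·2^(1−C(5,2)) = 1581255/256 ≈ 6176.777.


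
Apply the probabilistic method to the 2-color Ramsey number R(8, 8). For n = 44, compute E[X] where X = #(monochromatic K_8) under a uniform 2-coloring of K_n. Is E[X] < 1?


E[X] = C(44, 8) · 2^{1 − 28} = 177232627 · 2^{−27} = 177232627/134217728.
As a reduced fraction: E[X] = 177232627/134217728 ≈ 1.3205.
Is E[X] < 1? NO.
Since E[X] ≥ 1, the first-moment bound is inconclusive at n = 44; it does NOT by itself certify R(8, 8) > 44.

E[X] = 177232627/134217728 ≈ 1.3205; E[X] ≥ 1; first-moment method inconclusive here.


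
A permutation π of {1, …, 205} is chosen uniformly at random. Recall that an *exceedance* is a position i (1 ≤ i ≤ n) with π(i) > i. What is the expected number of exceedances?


Write X = Σ_{i=1}^{205} X_i, where X_i = 1_{π(i) > i}.
For each fixed i, π(i) is uniform over {1, …, 205} (marginal of a uniform permutation), so P[π(i) > i] = (n − i)/n. Summing: Σ_{i=1}^{205} (n − i)/n = (0 + 1 + … + 204)/205 = 205(205 − 1)/(2·205) = (205 − 1)/2.
Hence E[X] = Σ_{i=1}^{205} (205 − i)/205 = 102 ≈ 102.00000.

E[X] = 102 = 102.00000.


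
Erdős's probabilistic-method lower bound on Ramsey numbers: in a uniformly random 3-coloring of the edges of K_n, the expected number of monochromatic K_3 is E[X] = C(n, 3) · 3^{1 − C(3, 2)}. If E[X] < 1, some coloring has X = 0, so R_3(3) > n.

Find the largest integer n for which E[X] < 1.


We need C(n, 3) · 3^{1 − 3} < 1, i.e. C(n, 3) < 3^{3 − 1} = 9.
Check values of n near the boundary:
  n = 3: C(3, 3) = 1; 1 < 9? YES
  n = 4: C(4, 3) = 4; 4 < 9? YES
  n = 5: C(5, 3) = 10; 10 < 9? NO
  n = 6: C(6, 3) = 20; 20 < 9? NO
  n = 7: C(7, 3) = 35; 35 < 9? NO
The largest n with C(n, 3) < 9 is n = 4 (where E[X] = 4/9 ≈ 0.4444444). Hence R_3(3) > 4, i.e. R_3(3) ≥ 5.

Largest n = 4; hence R_3(3) > 4.


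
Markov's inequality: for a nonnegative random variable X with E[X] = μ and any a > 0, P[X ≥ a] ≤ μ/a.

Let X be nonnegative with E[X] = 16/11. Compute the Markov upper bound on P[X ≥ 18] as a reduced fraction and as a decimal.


μ = E[X] = 16/11, a = 18.
Markov: P[X ≥ 18] ≤ μ/a = (16/11)/18 = 8/99.
Numerically: ≈ 0.08081.
(Since a = 18 > μ = 1.45455, the bound 8/99 is < 1 and informative.)

P[X ≥ 18] ≤ 8/99 ≈ 0.08081.


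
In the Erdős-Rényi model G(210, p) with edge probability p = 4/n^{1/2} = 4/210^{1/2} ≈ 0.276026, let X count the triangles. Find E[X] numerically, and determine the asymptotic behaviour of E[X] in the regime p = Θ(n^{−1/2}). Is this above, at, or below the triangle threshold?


Number of potential triangles: C(210, 3) = 1521520.
Each occurs with probability p³ ≈ (0.276026)³ ≈ 2.10305694e-02.
By linearity: E[X] = C(210, 3)·p³ ≈ 1521520 · 2.10305694e-02 ≈ 31998.431995.
Since α = 1/2 < 1, p = c/n^{1/2} ≫ 1/n is above the triangle threshold p ~ 1/n. Asymptotically E[X] ~ (c³/6)·n^{3(1−α)} = (4³/6)·n^{1.5} → ∞; triangles are abundant w.h.p.

E[X] ≈ 31998.431995; in regime p = Θ(1/n^{1/2}) E[X] diverges (above the triangle threshold p ~ 1/n).


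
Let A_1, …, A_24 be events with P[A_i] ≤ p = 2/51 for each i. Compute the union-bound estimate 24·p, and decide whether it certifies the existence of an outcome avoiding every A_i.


Union bound: P[∪_{i=1}^{24} A_i] ≤ Σ_i P[A_i] ≤ 24·p = 24·(2/51) = 16/17.
Numerically: 16/17 ≈ 0.9412.
Is 16/17 < 1? YES.
Since P[∪ A_i] ≤ 16/17 < 1, the complement has P[∩ A_i^c] ≥ 1 − 16/17 = 1/17 > 0, so some outcome avoids every A_i.

24·p = 16/17 ≈ 0.9412; existence CERTIFIED by the union bound.


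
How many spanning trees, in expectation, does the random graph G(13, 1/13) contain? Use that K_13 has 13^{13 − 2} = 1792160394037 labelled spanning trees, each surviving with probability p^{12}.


K_13 has 13^{13 − 2} = 1792160394037 labelled spanning trees.
For each such spanning tree H, let X_H = 1 if all 12 edges of H are present in G. Then P[X_H = 1] = p^{12} = (1/13)^{12} = 1/23298085122481.
By linearity of expectation: E[X] = Σ_H E[X_H] = 1792160394037 · p^{12} = 1792160394037 · 1/23298085122481 = 1/13.
Numerically: E[X] ≈ 0.07692.

E[X] = 1792160394037 · (1/13)^{12} = 1/13 ≈ 0.07692.


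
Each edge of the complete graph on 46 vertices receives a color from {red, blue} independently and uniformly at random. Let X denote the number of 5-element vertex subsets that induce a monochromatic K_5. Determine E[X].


Let X = Σ_S X_S over the C(46, 5) = 1370754 subsets S of size 5, where X_S = 1 if the K_5 on S is monochromatic.
For a fixed S, the K_5 on S has C(5, 2) = 10 edges. P[all 10 edges red] = (1/2)^10, and likewise for blue, so P[monochromatic] = 2·(1/2)^10 = 2^{1 − 10} = 1/512.
Summing: E[X] = C(46, 5) · 2^{1 − 10} = 1370754 · 1/512 = 685377/256.
Numerically: E[X] ≈ 2677.2539.

E[X] = C(46,5)·2^(1−C(5,2)) = 685377/256 ≈ 2677.2539.


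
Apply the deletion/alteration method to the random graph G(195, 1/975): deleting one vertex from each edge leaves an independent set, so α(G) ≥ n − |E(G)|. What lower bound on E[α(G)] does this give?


E[|E(G)|] = C(195, 2)·p = 18915 · (1/975) = 97/5.
E[α(G)] ≥ n − E[|E(G)|] = 195 − 97/5 = 878/5.
Numerically: ≈ 175.6000.
(This is only a lower bound; the true E[α(G)] may be larger.)

E[α(G)] ≥ 878/5 ≈ 175.6000.


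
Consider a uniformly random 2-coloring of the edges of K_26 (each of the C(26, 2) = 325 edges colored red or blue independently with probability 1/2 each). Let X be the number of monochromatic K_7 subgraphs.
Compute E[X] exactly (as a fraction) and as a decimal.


Let X = Σ_S X_S over the C(26, 7) = 657800 subsets S of size 7, where X_S = 1 if the K_7 on S is monochromatic.
For a fixed S, the K_7 on S has C(7, 2) = 21 edges. P[all 21 edges red] = (1/2)^21, and likewise for blue, so P[monochromatic] = 2·(1/2)^21 = 2^{1 − 21} = 1/1048576.
By linearity: E[X] = C(26, 7) · 2^{1 − 21} = 657800 · 1/1048576 = 82225/131072.
Numerically: E[X] ≈ 0.627327.

E[X] = C(26,7)·2^(1−C(7,2)) = 82225/131072 ≈ 0.627327.


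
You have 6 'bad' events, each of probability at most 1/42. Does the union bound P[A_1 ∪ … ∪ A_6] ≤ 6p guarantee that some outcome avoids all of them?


Union bound: P[∪_{i=1}^{6} A_i] ≤ Σ_i P[A_i] ≤ 6·p = 6·(1/42) = 1/7.
Numerically: 1/7 ≈ 0.14286.
Is 1/7 < 1? YES.
Since P[∪ A_i] ≤ 1/7 < 1, the complement has P[∩ A_i^c] ≥ 1 − 1/7 = 6/7 > 0, so some outcome avoids every A_i.

6·p = 1/7 ≈ 0.14286; existence CERTIFIED by the union bound.


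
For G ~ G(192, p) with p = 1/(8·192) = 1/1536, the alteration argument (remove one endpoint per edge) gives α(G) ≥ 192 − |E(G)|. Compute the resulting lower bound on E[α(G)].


E[|E(G)|] = C(192, 2)·p = 18336 · (1/1536) = 191/16.
E[α(G)] ≥ n − E[|E(G)|] = 192 − 191/16 = 2881/16.
Numerically: ≈ 180.0625.
(This is only a lower bound; the true E[α(G)] may be larger.)

E[α(G)] ≥ 2881/16 ≈ 180.0625.


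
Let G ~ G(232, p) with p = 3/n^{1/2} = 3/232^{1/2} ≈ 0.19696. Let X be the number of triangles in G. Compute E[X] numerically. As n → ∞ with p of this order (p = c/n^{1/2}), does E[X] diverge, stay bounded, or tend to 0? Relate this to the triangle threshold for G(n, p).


Number of potential triangles: C(232, 3) = 2054360.
Each occurs with probability p³ ≈ (0.19696)³ ≈ 7.6406761e-03.
By linearity: E[X] = C(232, 3)·p³ ≈ 2054360 · 7.6406761e-03 ≈ 15696.69925.
Since α = 1/2 < 1, p = c/n^{1/2} ≫ 1/n is above the triangle threshold p ~ 1/n. Asymptotically E[X] ~ (c³/6)·n^{3(1−α)} = (3³/6)·n^{1.5} → ∞; triangles are abundant w.h.p.

E[X] ≈ 15696.69925; in regime p = Θ(1/n^{1/2}) E[X] diverges (above the triangle threshold p ~ 1/n).


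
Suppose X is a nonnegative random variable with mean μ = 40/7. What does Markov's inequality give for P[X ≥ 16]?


μ = E[X] = 40/7, a = 16.
Markov: P[X ≥ 16] ≤ μ/a = (40/7)/16 = 5/14.
Numerically: ≈ 0.357.
(Since a = 16 > μ = 5.714, the bound 5/14 is < 1 and informative.)

P[X ≥ 16] ≤ 5/14 ≈ 0.357.


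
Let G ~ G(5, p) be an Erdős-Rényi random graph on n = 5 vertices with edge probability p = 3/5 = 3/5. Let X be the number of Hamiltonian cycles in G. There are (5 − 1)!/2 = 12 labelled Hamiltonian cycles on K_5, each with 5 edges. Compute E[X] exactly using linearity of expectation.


K_5 has (5 − 1)!/2 = 12 labelled Hamiltonian cycles.
For each such Hamiltonian cycle H, let X_H = 1 if all 5 edges of H are present in G. Then P[X_H = 1] = p^{5} = (3/5)^{5} = 243/3125.
By linearity: E[X] = Σ_H E[X_H] = 12 · p^{5} = 12 · 243/3125 = 2916/3125.
Numerically: E[X] ≈ 0.93312.

E[X] = 12 · (3/5)^{5} = 2916/3125 ≈ 0.93312.


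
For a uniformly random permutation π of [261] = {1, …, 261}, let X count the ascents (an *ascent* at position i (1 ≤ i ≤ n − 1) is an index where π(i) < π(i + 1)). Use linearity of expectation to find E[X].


Write X = Σ X_I over i = 1, …, 260, with X_I the indicator of one ascent.
There are 260 indicators.
For each fixed i, the pair (π(i), π(i+1)) is a uniformly random ordered pair of distinct values from {1, …, 261}; by symmetry P[π(i) < π(i+1)] = 1/2.
By linearity: E[X] = 260 · (1/2) = (261 − 1) · (1/2) = 130 ≈ 130.00000.

E[X] = 130 = 130.00000.
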